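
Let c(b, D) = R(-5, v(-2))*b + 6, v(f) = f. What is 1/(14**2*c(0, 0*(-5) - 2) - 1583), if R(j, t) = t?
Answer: -1/407 ≈ -0.0024570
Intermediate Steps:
c(b, D) = 6 - 2*b (c(b, D) = -2*b + 6 = 6 - 2*b)
1/(14**2*c(0, 0*(-5) - 2) - 1583) = 1/(14**2*(6 - 2*0) - 1583) = 1/(196*(6 + 0) - 1583) = 1/(196*6 - 1583) = 1/(1176 - 1583) = 1/(-407) = -1/407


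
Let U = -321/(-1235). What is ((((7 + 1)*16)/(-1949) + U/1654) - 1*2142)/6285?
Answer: -8527997257711/25021859660850 ≈ -0.34082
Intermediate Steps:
U = 321/1235 (U = -321*(-1/1235) = 321/1235 ≈ 0.25992)
((((7 + 1)*16)/(-1949) + U/1654) - 1*2142)/6285 = ((((7 + 1)*16)/(-1949) + (321/1235)/1654) - 1*2142)/6285 = (((8*16)*(-1/1949) + (321/1235)*(1/1654)) - 2142)*(1/6285) = ((128*(-1/1949) + 321/2042690) - 2142)*(1/6285) = ((-128/1949 + 321/2042690) - 2142)*(1/6285) = (-260838691/3981202810 - 2142)*(1/6285) = -8527997257711/3981202810*1/6285 = -8527997257711/25021859660850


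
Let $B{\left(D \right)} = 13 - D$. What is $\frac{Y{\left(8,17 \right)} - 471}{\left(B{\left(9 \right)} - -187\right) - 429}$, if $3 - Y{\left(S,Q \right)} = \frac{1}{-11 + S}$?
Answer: $\frac{1403}{714} \approx 1.965$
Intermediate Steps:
$Y{\left(S,Q \right)} = 3 - \frac{1}{-11 + S}$
$\frac{Y{\left(8,17 \right)} - 471}{\left(B{\left(9 \right)} - -187\right) - 429} = \frac{\frac{-34 + 3 \cdot 8}{-11 + 8} - 471}{\left(\left(13 - 9\right) - -187\right) - 429} = \frac{\frac{-34 + 24}{-3} - 471}{\left(\left(13 - 9\right) + 187\right) - 429} = \frac{\left(- \frac{1}{3}\right) \left(-10\right) - 471}{\left(4 + 187\right) - 429} = \frac{\frac{10}{3} - 471}{191 - 429} = - \frac{1403}{3 \left(-238\right)} = \left(- \frac{1403}{3}\right) \left(- \frac{1}{238}\right) = \frac{1403}{714}$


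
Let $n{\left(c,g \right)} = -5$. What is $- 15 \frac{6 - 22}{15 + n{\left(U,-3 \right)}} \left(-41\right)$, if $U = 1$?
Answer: $-984$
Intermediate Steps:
$- 15 \frac{6 - 22}{15 + n{\left(U,-3 \right)}} \left(-41\right) = - 15 \frac{6 - 22}{15 - 5} \left(-41\right) = - 15 \left(- \frac{16}{10}\right) \left(-41\right) = - 15 \left(\left(-16\right) \frac{1}{10}\right) \left(-41\right) = \left(-15\right) \left(- \frac{8}{5}\right) \left(-41\right) = 24 \left(-41\right) = -984$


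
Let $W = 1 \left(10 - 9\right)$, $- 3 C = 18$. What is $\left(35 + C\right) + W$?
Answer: $30$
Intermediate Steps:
$C = -6$ ($C = \left(- \frac{1}{3}\right) 18 = -6$)
$W = 1$ ($W = 1 \cdot 1 = 1$)
$\left(35 + C\right) + W = \left(35 - 6\right) + 1 = 29 + 1 = 30$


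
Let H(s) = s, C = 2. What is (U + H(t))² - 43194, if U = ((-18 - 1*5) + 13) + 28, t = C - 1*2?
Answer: -42870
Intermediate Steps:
t = 0 (t = 2 - 1*2 = 2 - 2 = 0)
U = 18 (U = ((-18 - 5) + 13) + 28 = (-23 + 13) + 28 = -10 + 28 = 18)
(U + H(t))² - 43194 = (18 + 0)² - 43194 = 18² - 43194 = 324 - 43194 = -42870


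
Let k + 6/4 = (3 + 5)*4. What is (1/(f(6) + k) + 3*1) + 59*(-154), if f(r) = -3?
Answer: -499563/55 ≈ -9083.0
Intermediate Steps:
k = 61/2 (k = -3/2 + (3 + 5)*4 = -3/2 + 8*4 = -3/2 + 32 = 61/2 ≈ 30.500)
(1/(f(6) + k) + 3*1) + 59*(-154) = (1/(-3 + 61/2) + 3*1) + 59*(-154) = (1/(55/2) + 3) - 9086 = (2/55 + 3) - 9086 = 167/55 - 9086 = -499563/55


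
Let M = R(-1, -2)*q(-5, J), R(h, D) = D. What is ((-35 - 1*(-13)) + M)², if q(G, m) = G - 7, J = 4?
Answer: 4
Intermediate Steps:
q(G, m) = -7 + G
M = 24 (M = -2*(-7 - 5) = -2*(-12) = 24)
((-35 - 1*(-13)) + M)² = ((-35 - 1*(-13)) + 24)² = ((-35 + 13) + 24)² = (-22 + 24)² = 2² = 4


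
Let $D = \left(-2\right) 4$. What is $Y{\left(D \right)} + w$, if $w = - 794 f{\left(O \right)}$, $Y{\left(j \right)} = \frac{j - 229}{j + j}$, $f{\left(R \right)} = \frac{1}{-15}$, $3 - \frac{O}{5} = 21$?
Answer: $\frac{16259}{240} \approx 67.746$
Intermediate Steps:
$O = -90$ ($O = 15 - 105 = -90$)
$f{\left(R \right)} = - \frac{1}{15}$
$D = -8$
$Y{\left(j \right)} = \frac{-229 + j}{2 j}$
$w = \frac{794}{15}$ ($w = \left(-794\right) \left(- \frac{1}{15}\right) = \frac{794}{15} \approx 52.933$)
$Y{\left(D \right)} + w = \frac{-229 - 8}{2 \left(-8\right)} + \frac{794}{15} = \frac{1}{2} \left(- \frac{1}{8}\right) \left(-237\right) + \frac{794}{15} = \frac{237}{16} + \frac{794}{15} = \frac{16259}{240}$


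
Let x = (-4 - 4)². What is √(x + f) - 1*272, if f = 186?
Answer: -272 + 5*√10 ≈ -256.19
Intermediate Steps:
x = 64 (x = (-8)² = 64)
√(x + f) - 1*272 = √(64 + 186) - 1*272 = √250 - 272 = 5*√10 - 272 = -272 + 5*√10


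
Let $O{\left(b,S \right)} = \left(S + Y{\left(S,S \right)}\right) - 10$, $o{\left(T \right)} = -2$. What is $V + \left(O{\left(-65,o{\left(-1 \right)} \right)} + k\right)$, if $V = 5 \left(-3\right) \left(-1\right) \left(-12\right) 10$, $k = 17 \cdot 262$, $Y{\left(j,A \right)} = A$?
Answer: $2640$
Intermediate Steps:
$O{\left(b,S \right)} = -10 + 2 S$ ($O{\left(b,S \right)} = \left(S + S\right) - 10 = 2 S - 10 = -10 + 2 S$)
$k = 4454$
$V = -1800$ ($V = \left(-15\right) \left(-1\right) \left(-12\right) 10 = 15 \left(-12\right) 10 = \left(-180\right) 10 = -1800$)
$V + \left(O{\left(-65,o{\left(-1 \right)} \right)} + k\right) = -1800 + \left(\left(-10 + 2 \left(-2\right)\right) + 4454\right) = -1800 + \left(\left(-10 - 4\right) + 4454\right) = -1800 + \left(-14 + 4454\right) = -1800 + 4440 = 2640$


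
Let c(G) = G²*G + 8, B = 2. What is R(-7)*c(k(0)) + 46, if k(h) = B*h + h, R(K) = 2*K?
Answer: -66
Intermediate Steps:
k(h) = 3*h (k(h) = 2*h + h = 3*h)
c(G) = 8 + G³ (c(G) = G³ + 8 = 8 + G³)
R(-7)*c(k(0)) + 46 = (2*(-7))*(8 + (3*0)³) + 46 = -14*(8 + 0³) + 46 = -14*(8 + 0) + 46 = -14*8 + 46 = -112 + 46 = -66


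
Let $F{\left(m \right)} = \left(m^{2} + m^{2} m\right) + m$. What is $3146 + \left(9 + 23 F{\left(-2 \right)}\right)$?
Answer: $3017$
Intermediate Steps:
$F{\left(m \right)} = m + m^{2} + m^{3}$ ($F{\left(m \right)} = \left(m^{2} + m^{3}\right) + m = m + m^{2} + m^{3}$)
$3146 + \left(9 + 23 F{\left(-2 \right)}\right) = 3146 + \left(9 + 23 \left(- 2 \left(1 - 2 + \left(-2\right)^{2}\right)\right)\right) = 3146 + \left(9 + 23 \left(- 2 \left(1 - 2 + 4\right)\right)\right) = 3146 + \left(9 + 23 \left(\left(-2\right) 3\right)\right) = 3146 + \left(9 + 23 \left(-6\right)\right) = 3146 + \left(9 - 138\right) = 3146 - 129 = 3017$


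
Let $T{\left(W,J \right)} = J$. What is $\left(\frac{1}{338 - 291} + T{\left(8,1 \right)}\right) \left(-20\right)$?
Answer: $- \frac{960}{47} \approx -20.426$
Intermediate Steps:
$\left(\frac{1}{338 - 291} + T{\left(8,1 \right)}\right) \left(-20\right) = \left(\frac{1}{338 - 291} + 1\right) \left(-20\right) = \left(\frac{1}{47} + 1\right) \left(-20\right) = \frac{48}{47} \left(-20\right) = - \frac{960}{47}$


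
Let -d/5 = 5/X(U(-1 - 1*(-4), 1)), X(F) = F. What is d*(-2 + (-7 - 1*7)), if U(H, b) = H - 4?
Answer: -400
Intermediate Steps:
U(H, b) = -4 + H
d = 25 (d = -25/(-4 + (-1 - 1*(-4))) = -25/(-4 + (-1 + 4)) = -25/(-4 + 3) = -25/(-1) = -25*(-1) = -5*(-5) = 25)
d*(-2 + (-7 - 1*7)) = 25*(-2 + (-7 - 1*7)) = 25*(-2 + (-7 - 7)) = 25*(-2 - 14) = 25*(-16) = -400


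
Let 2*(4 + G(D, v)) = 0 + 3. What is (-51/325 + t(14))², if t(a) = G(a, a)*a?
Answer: 130553476/105625 ≈ 1236.0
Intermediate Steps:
G(D, v) = -5/2 (G(D, v) = -4 + (0 + 3)/2 = -4 + (½)*3 = -4 + 3/2 = -5/2)
t(a) = -5*a/2
(-51/325 + t(14))² = (-51/325 - 5/2*14)² = (-51*1/325 - 35)² = (-51/325 - 35)² = (-11426/325)² = 130553476/105625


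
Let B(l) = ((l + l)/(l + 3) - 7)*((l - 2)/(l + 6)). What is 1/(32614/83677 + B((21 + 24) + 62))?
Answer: -9455501/40724284 ≈ -0.23218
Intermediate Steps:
B(l) = (-7 + 2*l/(3 + l))*(-2 + l)/(6 + l) (B(l) = ((2*l)/(3 + l) - 7)*((-2 + l)/(6 + l)) = (2*l/(3 + l) - 7)*((-2 + l)/(6 + l)) = (-7 + 2*l/(3 + l))*((-2 + l)/(6 + l)) = (-7 + 2*l/(3 + l))*(-2 + l)/(6 + l))
1/(32614/83677 + B((21 + 24) + 62)) = 1/(32614/83677 + (42 - 11*((21 + 24) + 62) - 5*((21 + 24) + 62)²)/(18 + ((21 + 24) + 62)² + 9*((21 + 24) + 62))) = 1/(32614*(1/83677) + (42 - 11*(45 + 62) - 5*(45 + 62)²)/(18 + (45 + 62)² + 9*(45 + 62))) = 1/(32614/83677 + (42 - 11*107 - 5*107²)/(18 + 107² + 9*107)) = 1/(32614/83677 + (42 - 1177 - 5*11449)/(18 + 11449 + 963)) = 1/(32614/83677 + (42 - 1177 - 57245)/12430) = 1/(32614/83677 + (1/12430)*(-58380)) = 1/(32614/83677 - 5838/1243) = 1/(-40724284/9455501) = -9455501/40724284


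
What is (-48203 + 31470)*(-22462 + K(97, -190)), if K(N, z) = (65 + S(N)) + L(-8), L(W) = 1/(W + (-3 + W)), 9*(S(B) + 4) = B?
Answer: 64066256221/171 ≈ 3.7466e+8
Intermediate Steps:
S(B) = -4 + B/9
L(W) = 1/(-3 + 2*W)
K(N, z) = 1158/19 + N/9 (K(N, z) = (65 + (-4 + N/9)) + 1/(-3 + 2*(-8)) = (61 + N/9) + 1/(-3 - 16) = (61 + N/9) + 1/(-19) = (61 + N/9) - 1/19 = 1158/19 + N/9)
(-48203 + 31470)*(-22462 + K(97, -190)) = (-48203 + 31470)*(-22462 + (1158/19 + (1/9)*97)) = -16733*(-22462 + (1158/19 + 97/9)) = -16733*(-22462 + 12265/171) = -16733*(-3828737/171) = 64066256221/171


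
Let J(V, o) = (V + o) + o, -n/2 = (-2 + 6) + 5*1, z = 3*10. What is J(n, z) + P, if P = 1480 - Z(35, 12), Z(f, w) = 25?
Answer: 1497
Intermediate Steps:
z = 30
n = -18 (n = -2*((-2 + 6) + 5*1) = -2*(4 + 5) = -2*9 = -18)
J(V, o) = V + 2*o
P = 1455 (P = 1480 - 1*25 = 1480 - 25 = 1455)
J(n, z) + P = (-18 + 2*30) + 1455 = (-18 + 60) + 1455 = 42 + 1455 = 1497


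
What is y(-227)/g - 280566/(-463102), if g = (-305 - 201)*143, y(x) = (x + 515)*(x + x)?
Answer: 20213176833/8377283629 ≈ 2.4129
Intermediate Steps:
y(x) = 2*x*(515 + x) (y(x) = (515 + x)*(2*x) = 2*x*(515 + x))
g = -72358 (g = -506*143 = -72358)
y(-227)/g - 280566/(-463102) = (2*(-227)*(515 - 227))/(-72358) - 280566/(-463102) = (2*(-227)*288)*(-1/72358) - 280566*(-1/463102) = -130752*(-1/72358) + 140283/231551 = 65376/36179 + 140283/231551 = 20213176833/8377283629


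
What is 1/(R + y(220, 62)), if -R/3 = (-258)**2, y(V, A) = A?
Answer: -1/199630 ≈ -5.0093e-6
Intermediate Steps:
R = -199692 (R = -3*(-258)**2 = -3*66564 = -199692)
1/(R + y(220, 62)) = 1/(-199692 + 62) = 1/(-199630) = -1/199630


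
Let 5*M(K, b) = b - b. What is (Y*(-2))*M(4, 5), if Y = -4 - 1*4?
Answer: 0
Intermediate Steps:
M(K, b) = 0 (M(K, b) = (b - b)/5 = (⅕)*0 = 0)
Y = -8 (Y = -4 - 4 = -8)
(Y*(-2))*M(4, 5) = -8*(-2)*0 = 16*0 = 0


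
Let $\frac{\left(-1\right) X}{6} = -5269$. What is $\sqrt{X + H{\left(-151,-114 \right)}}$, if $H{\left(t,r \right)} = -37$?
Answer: $\sqrt{31577} \approx 177.7$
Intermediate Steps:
$X = 31614$ ($X = \left(-6\right) \left(-5269\right) = 31614$)
$\sqrt{X + H{\left(-151,-114 \right)}} = \sqrt{31614 - 37} = \sqrt{31577}$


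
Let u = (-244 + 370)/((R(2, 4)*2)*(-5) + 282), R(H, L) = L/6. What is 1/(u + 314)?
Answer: 59/18553 ≈ 0.0031801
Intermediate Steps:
R(H, L) = L/6 (R(H, L) = L*(1/6) = L/6)
u = 27/59 (u = (-244 + 370)/((((1/6)*4)*2)*(-5) + 282) = 126/(((2/3)*2)*(-5) + 282) = 126/((4/3)*(-5) + 282) = 126/(-20/3 + 282) = 126/(826/3) = 126*(3/826) = 27/59 ≈ 0.45763)
1/(u + 314) = 1/(27/59 + 314) = 1/(18553/59) = 59/18553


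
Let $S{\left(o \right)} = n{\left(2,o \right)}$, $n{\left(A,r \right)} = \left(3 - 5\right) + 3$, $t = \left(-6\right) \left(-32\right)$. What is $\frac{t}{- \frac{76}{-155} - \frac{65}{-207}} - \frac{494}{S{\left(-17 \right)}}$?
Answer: $- \frac{6588338}{25807} \approx -255.29$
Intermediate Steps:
$t = 192$
$n{\left(A,r \right)} = 1$ ($n{\left(A,r \right)} = \left(3 - 5\right) + 3 = -2 + 3 = 1$)
$S{\left(o \right)} = 1$
$\frac{t}{- \frac{76}{-155} - \frac{65}{-207}} - \frac{494}{S{\left(-17 \right)}} = \frac{192}{- \frac{76}{-155} - \frac{65}{-207}} - \frac{494}{1} = \frac{192}{\left(-76\right) \left(- \frac{1}{155}\right) - - \frac{65}{207}} - 494 = \frac{192}{\frac{76}{155} + \frac{65}{207}} - 494 = \frac{192}{\frac{25807}{32085}} - 494 = 192 \cdot \frac{32085}{25807} - 494 = \frac{6160320}{25807} - 494 = - \frac{6588338}{25807}$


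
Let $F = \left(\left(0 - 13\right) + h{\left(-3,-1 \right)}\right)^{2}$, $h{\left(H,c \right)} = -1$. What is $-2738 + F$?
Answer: $-2542$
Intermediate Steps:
$F = 196$ ($F = \left(\left(0 - 13\right) - 1\right)^{2} = \left(-13 - 1\right)^{2} = \left(-14\right)^{2} = 196$)
$-2738 + F = -2738 + 196 = -2542$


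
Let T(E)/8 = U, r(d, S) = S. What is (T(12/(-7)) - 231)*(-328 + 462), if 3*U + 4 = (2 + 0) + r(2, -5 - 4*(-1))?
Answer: -32026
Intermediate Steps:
U = -1 (U = -4/3 + ((2 + 0) + (-5 - 4*(-1)))/3 = -4/3 + (2 + (-5 + 4))/3 = -4/3 + (2 - 1)/3 = -4/3 + (1/3)*1 = -4/3 + 1/3 = -1)
T(E) = -8 (T(E) = 8*(-1) = -8)
(T(12/(-7)) - 231)*(-328 + 462) = (-8 - 231)*(-328 + 462) = -239*134 = -32026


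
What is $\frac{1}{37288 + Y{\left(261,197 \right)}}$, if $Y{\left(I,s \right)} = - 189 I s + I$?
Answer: $- \frac{1}{9680264} \approx -1.033 \cdot 10^{-7}$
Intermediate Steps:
$Y{\left(I,s \right)} = I - 189 I s$ ($Y{\left(I,s \right)} = - 189 I s + I = I - 189 I s$)
$\frac{1}{37288 + Y{\left(261,197 \right)}} = \frac{1}{37288 + 261 \left(1 - 37233\right)} = \frac{1}{37288 + 261 \left(-37232\right)} = \frac{1}{37288 - 9717552} = \frac{1}{-9680264} = - \frac{1}{9680264}$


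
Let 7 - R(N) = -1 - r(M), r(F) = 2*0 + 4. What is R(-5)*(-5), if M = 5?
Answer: -60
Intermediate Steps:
r(F) = 4 (r(F) = 0 + 4 = 4)
R(N) = 12 (R(N) = 7 - (-1 - 1*4) = 7 - (-1 - 4) = 7 - 1*(-5) = 7 + 5 = 12)
R(-5)*(-5) = 12*(-5) = -60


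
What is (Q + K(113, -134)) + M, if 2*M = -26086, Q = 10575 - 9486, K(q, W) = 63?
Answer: -11891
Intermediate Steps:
Q = 1089
M = -13043 (M = (½)*(-26086) = -13043)
(Q + K(113, -134)) + M = (1089 + 63) - 13043 = 1152 - 13043 = -11891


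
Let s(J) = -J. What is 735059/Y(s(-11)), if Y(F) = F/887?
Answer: 651997333/11 ≈ 5.9273e+7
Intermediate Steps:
Y(F) = F/887 (Y(F) = F*(1/887) = F/887)
735059/Y(s(-11)) = 735059/(((-1*(-11))/887)) = 735059/(((1/887)*11)) = 735059/(11/887) = 735059*(887/11) = 651997333/11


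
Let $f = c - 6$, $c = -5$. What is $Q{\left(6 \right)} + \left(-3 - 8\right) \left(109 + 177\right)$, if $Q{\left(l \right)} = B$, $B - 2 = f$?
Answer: $-3155$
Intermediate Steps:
$f = -11$ ($f = -5 - 6 = -11$)
$B = -9$ ($B = 2 - 11 = -9$)
$Q{\left(l \right)} = -9$
$Q{\left(6 \right)} + \left(-3 - 8\right) \left(109 + 177\right) = -9 + \left(-3 - 8\right) \left(109 + 177\right) = -9 + \left(-3 - 8\right) 286 = -9 - 3146 = -3155$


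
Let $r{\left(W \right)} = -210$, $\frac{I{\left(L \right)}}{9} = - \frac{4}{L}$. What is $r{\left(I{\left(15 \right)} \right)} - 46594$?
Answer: $-46804$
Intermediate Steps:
$I{\left(L \right)} = - \frac{36}{L}$ ($I{\left(L \right)} = 9 \left(- \frac{4}{L}\right) = - \frac{36}{L}$)
$r{\left(I{\left(15 \right)} \right)} - 46594 = -210 - 46594 = -46804$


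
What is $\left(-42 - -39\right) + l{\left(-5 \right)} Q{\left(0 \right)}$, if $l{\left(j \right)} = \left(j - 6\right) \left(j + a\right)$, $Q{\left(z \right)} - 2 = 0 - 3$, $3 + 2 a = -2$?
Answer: $- \frac{171}{2} \approx -85.5$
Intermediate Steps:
$a = - \frac{5}{2}$ ($a = - \frac{3}{2} + \frac{1}{2} \left(-2\right) = - \frac{3}{2} - 1 = - \frac{5}{2} \approx -2.5$)
$Q{\left(z \right)} = -1$ ($Q{\left(z \right)} = 2 + \left(0 - 3\right) = 2 - 3 = -1$)
$l{\left(j \right)} = \left(-6 + j\right) \left(- \frac{5}{2} + j\right)$ ($l{\left(j \right)} = \left(j - 6\right) \left(j - \frac{5}{2}\right) = \left(-6 + j\right) \left(- \frac{5}{2} + j\right)$)
$\left(-42 - -39\right) + l{\left(-5 \right)} Q{\left(0 \right)} = \left(-42 - -39\right) + \left(15 + \left(-5\right)^{2} - - \frac{85}{2}\right) \left(-1\right) = \left(-42 + 39\right) + \left(15 + 25 + \frac{85}{2}\right) \left(-1\right) = -3 + \frac{165}{2} \left(-1\right) = -3 - \frac{165}{2} = - \frac{171}{2}$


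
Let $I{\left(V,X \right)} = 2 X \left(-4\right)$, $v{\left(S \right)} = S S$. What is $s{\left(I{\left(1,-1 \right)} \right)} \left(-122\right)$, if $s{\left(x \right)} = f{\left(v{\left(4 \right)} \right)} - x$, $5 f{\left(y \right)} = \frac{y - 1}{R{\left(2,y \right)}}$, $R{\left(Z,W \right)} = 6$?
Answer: $915$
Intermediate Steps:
$v{\left(S \right)} = S^{2}$
$I{\left(V,X \right)} = - 8 X$
$f{\left(y \right)} = - \frac{1}{30} + \frac{y}{30}$ ($f{\left(y \right)} = \frac{\left(y - 1\right) \frac{1}{6}}{5} = \frac{\left(-1 + y\right) \frac{1}{6}}{5} = \frac{- \frac{1}{6} + \frac{y}{6}}{5} = - \frac{1}{30} + \frac{y}{30}$)
$s{\left(x \right)} = \frac{1}{2} - x$ ($s{\left(x \right)} = \left(- \frac{1}{30} + \frac{4^{2}}{30}\right) - x = \left(- \frac{1}{30} + \frac{1}{30} \cdot 16\right) - x = \left(- \frac{1}{30} + \frac{8}{15}\right) - x = \frac{1}{2} - x$)
$s{\left(I{\left(1,-1 \right)} \right)} \left(-122\right) = \left(\frac{1}{2} - \left(-8\right) \left(-1\right)\right) \left(-122\right) = \left(\frac{1}{2} - 8\right) \left(-122\right) = \left(- \frac{15}{2}\right) \left(-122\right) = 915$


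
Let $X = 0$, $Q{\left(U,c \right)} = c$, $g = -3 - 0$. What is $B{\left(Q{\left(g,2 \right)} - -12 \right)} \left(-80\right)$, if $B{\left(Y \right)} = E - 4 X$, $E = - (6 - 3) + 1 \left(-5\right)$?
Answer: $640$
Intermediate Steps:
$g = -3$ ($g = -3 + 0 = -3$)
$E = -8$ ($E = \left(-1\right) 3 - 5 = -3 - 5 = -8$)
$B{\left(Y \right)} = -8$ ($B{\left(Y \right)} = -8 - 0 = -8 + 0 = -8$)
$B{\left(Q{\left(g,2 \right)} - -12 \right)} \left(-80\right) = \left(-8\right) \left(-80\right) = 640$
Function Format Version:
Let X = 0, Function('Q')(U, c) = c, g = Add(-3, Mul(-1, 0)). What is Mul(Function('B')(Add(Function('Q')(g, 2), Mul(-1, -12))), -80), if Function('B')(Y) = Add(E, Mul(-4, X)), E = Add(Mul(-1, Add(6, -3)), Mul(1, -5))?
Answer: 640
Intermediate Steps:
g = -3 (g = Add(-3, 0) = -3)
E = -8 (E = Add(Mul(-1, 3), -5) = Add(-3, -5) = -8)
Function('B')(Y) = -8 (Function('B')(Y) = Add(-8, Mul(-4, 0)) = Add(-8, 0) = -8)
Mul(Function('B')(Add(Function('Q')(g, 2), Mul(-1, -12))), -80) = Mul(-8, -80) = 640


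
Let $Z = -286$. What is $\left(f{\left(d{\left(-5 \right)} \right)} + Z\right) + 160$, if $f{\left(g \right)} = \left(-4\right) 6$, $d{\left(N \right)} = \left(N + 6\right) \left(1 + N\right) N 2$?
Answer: $-150$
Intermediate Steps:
$d{\left(N \right)} = 2 N \left(1 + N\right) \left(6 + N\right)$ ($d{\left(N \right)} = \left(6 + N\right) \left(1 + N\right) N 2 = \left(1 + N\right) \left(6 + N\right) N 2 = N \left(1 + N\right) \left(6 + N\right) 2 = 2 N \left(1 + N\right) \left(6 + N\right)$)
$f{\left(g \right)} = -24$
$\left(f{\left(d{\left(-5 \right)} \right)} + Z\right) + 160 = \left(-24 - 286\right) + 160 = -310 + 160 = -150$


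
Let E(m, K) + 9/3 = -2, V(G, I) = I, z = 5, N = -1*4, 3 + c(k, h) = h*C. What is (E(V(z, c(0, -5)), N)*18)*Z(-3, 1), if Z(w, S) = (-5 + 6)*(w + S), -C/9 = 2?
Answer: 180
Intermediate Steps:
C = -18 (C = -9*2 = -18)
c(k, h) = -3 - 18*h (c(k, h) = -3 + h*(-18) = -3 - 18*h)
Z(w, S) = S + w (Z(w, S) = 1*(S + w) = S + w)
N = -4
E(m, K) = -5 (E(m, K) = -3 - 2 = -5)
(E(V(z, c(0, -5)), N)*18)*Z(-3, 1) = (-5*18)*(1 - 3) = -90*(-2) = 180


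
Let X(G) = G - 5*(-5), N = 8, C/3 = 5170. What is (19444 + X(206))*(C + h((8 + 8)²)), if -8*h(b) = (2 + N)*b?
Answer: 298863250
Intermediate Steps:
C = 15510 (C = 3*5170 = 15510)
h(b) = -5*b/4 (h(b) = -(2 + 8)*b/8 = -5*b/4)
X(G) = 25 + G (X(G) = G + 25 = 25 + G)
(19444 + X(206))*(C + h((8 + 8)²)) = (19444 + (25 + 206))*(15510 - 5*(8 + 8)²/4) = (19444 + 231)*(15510 - 5/4*16²) = 19675*(15510 - 5/4*256) = 19675*(15510 - 320) = 19675*15190 = 298863250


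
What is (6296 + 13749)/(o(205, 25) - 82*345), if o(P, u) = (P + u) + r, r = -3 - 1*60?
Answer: -20045/28123 ≈ -0.71276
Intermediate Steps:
r = -63 (r = -3 - 60 = -63)
o(P, u) = -63 + P + u (o(P, u) = (P + u) - 63 = -63 + P + u)
(6296 + 13749)/(o(205, 25) - 82*345) = (6296 + 13749)/((-63 + 205 + 25) - 82*345) = 20045/(167 - 28290) = 20045/(-28123) = 20045*(-1/28123) = -20045/28123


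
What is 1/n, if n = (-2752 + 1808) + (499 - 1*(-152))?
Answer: -1/293 ≈ -0.0034130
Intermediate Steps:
n = -293 (n = -944 + (499 + 152) = -944 + 651 = -293)
1/n = 1/(-293) = -1/293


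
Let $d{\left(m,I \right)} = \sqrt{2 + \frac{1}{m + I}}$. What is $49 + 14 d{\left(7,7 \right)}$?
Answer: $49 + \sqrt{406} \approx 69.149$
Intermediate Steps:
$d{\left(m,I \right)} = \sqrt{2 + \frac{1}{I + m}}$
$49 + 14 d{\left(7,7 \right)} = 49 + 14 \sqrt{\frac{1 + 2 \cdot 7 + 2 \cdot 7}{7 + 7}} = 49 + 14 \sqrt{\frac{1 + 14 + 14}{14}} = 49 + 14 \sqrt{\frac{1}{14} \cdot 29} = 49 + 14 \sqrt{\frac{29}{14}} = 49 + 14 \frac{\sqrt{406}}{14} = 49 + \sqrt{406}$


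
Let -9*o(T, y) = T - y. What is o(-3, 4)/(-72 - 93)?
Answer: -7/1485 ≈ -0.0047138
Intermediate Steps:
o(T, y) = -T/9 + y/9 (o(T, y) = -(T - y)/9 = -T/9 + y/9)
o(-3, 4)/(-72 - 93) = (-⅑*(-3) + (⅑)*4)/(-72 - 93) = (⅓ + 4/9)/(-165) = (7/9)*(-1/165) = -7/1485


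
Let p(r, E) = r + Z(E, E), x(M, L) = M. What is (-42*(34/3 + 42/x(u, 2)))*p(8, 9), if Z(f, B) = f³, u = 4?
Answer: -675829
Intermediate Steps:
p(r, E) = r + E³
(-42*(34/3 + 42/x(u, 2)))*p(8, 9) = (-42*(34/3 + 42/4))*(8 + 9³) = (-42*(34*(⅓) + 42*(¼)))*(8 + 729) = -42*(34/3 + 21/2)*737 = -42*131/6*737 = -917*737 = -675829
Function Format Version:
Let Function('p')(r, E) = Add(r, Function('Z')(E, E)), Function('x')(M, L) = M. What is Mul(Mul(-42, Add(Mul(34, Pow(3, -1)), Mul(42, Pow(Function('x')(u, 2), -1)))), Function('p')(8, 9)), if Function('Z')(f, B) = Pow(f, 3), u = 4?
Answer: -675829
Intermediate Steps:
Function('p')(r, E) = Add(r, Pow(E, 3))
Mul(Mul(-42, Add(Mul(34, Pow(3, -1)), Mul(42, Pow(Function('x')(u, 2), -1)))), Function('p')(8, 9)) = Mul(Mul(-42, Add(Mul(34, Pow(3, -1)), Mul(42, Pow(4, -1)))), Add(8, Pow(9, 3))) = Mul(Mul(-42, Add(Mul(34, Rational(1, 3)), Mul(42, Rational(1, 4)))), Add(8, 729)) = Mul(Mul(-42, Add(Rational(34, 3), Rational(21, 2))), 737) = Mul(Mul(-42, Rational(131, 6)), 737) = Mul(-917, 737) = -675829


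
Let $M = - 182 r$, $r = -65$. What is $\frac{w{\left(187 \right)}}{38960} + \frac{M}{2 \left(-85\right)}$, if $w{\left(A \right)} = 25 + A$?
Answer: $- \frac{11521519}{165580} \approx -69.583$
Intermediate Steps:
$M = 11830$ ($M = \left(-182\right) \left(-65\right) = 11830$)
$\frac{w{\left(187 \right)}}{38960} + \frac{M}{2 \left(-85\right)} = \frac{25 + 187}{38960} + \frac{11830}{2 \left(-85\right)} = 212 \cdot \frac{1}{38960} + \frac{11830}{-170} = \frac{53}{9740} + 11830 \left(- \frac{1}{170}\right) = \frac{53}{9740} - \frac{1183}{17} = - \frac{11521519}{165580}$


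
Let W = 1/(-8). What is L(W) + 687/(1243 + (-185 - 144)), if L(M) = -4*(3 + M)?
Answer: -4912/457 ≈ -10.748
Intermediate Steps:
W = -1/8 ≈ -0.12500
L(M) = -12 - 4*M
L(W) + 687/(1243 + (-185 - 144)) = (-12 - 4*(-1/8)) + 687/(1243 + (-185 - 144)) = (-12 + 1/2) + 687/(1243 - 329) = -23/2 + 687/914 = -4912/457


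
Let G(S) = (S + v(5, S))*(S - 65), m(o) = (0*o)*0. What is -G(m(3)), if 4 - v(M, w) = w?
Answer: 260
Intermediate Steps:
m(o) = 0 (m(o) = 0*0 = 0)
v(M, w) = 4 - w
G(S) = -260 + 4*S (G(S) = (S + (4 - S))*(S - 65) = 4*(-65 + S) = -260 + 4*S)
-G(m(3)) = -(-260 + 4*0) = -(-260 + 0) = -1*(-260) = 260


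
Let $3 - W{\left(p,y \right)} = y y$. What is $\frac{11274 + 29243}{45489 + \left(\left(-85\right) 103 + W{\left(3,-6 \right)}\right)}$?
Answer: $\frac{40517}{36701} \approx 1.104$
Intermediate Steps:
$W{\left(p,y \right)} = 3 - y^{2}$ ($W{\left(p,y \right)} = 3 - y y = 3 - y^{2}$)
$\frac{11274 + 29243}{45489 + \left(\left(-85\right) 103 + W{\left(3,-6 \right)}\right)} = \frac{11274 + 29243}{45489 + \left(\left(-85\right) 103 + \left(3 - \left(-6\right)^{2}\right)\right)} = \frac{40517}{45489 + \left(-8755 + \left(3 - 36\right)\right)} = \frac{40517}{45489 - 8788} = \frac{40517}{36701}$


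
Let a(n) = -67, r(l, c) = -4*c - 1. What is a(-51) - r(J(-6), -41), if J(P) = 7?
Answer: -230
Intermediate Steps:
r(l, c) = -1 - 4*c
a(-51) - r(J(-6), -41) = -67 - (-1 - 4*(-41)) = -67 - (-1 + 164) = -67 - 1*163 = -67 - 163 = -230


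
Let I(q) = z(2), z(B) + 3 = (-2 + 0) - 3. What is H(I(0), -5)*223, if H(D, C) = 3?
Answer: 669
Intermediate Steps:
z(B) = -8 (z(B) = -3 + ((-2 + 0) - 3) = -3 + (-2 - 3) = -3 - 5 = -8)
I(q) = -8
H(I(0), -5)*223 = 3*223 = 669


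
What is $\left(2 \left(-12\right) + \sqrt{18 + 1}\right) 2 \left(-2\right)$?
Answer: $96 - 4 \sqrt{19} \approx 78.564$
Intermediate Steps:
$\left(2 \left(-12\right) + \sqrt{18 + 1}\right) 2 \left(-2\right) = \left(-24 + \sqrt{19}\right) \left(-4\right) = 96 - 4 \sqrt{19}$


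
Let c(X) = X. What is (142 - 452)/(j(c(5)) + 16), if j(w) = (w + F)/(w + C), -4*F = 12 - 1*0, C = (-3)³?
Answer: -682/35 ≈ -19.486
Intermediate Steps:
C = -27
F = -3 (F = -(12 - 1*0)/4 = -(12 + 0)/4 = -¼*12 = -3)
j(w) = (-3 + w)/(-27 + w) (j(w) = (w - 3)/(w - 27) = (-3 + w)/(-27 + w))
(142 - 452)/(j(c(5)) + 16) = (142 - 452)/((-3 + 5)/(-27 + 5) + 16) = -310/(2/(-22) + 16) = -310/(-1/22*2 + 16) = -310/(-1/11 + 16) = -310/175/11 = -310*11/175 = -682/35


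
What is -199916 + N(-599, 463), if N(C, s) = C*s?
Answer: -477253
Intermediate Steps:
-199916 + N(-599, 463) = -199916 - 599*463 = -199916 - 277337 = -477253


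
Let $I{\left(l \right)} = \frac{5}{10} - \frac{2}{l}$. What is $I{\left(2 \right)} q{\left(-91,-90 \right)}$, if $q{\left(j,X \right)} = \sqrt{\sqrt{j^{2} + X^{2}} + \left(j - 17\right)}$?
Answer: $- \frac{\sqrt{-108 + \sqrt{16381}}}{2} \approx -2.2354$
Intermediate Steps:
$I{\left(l \right)} = \frac{1}{2} - \frac{2}{l}$ ($I{\left(l \right)} = 5 \cdot \frac{1}{10} - \frac{2}{l} = \frac{1}{2} - \frac{2}{l}$)
$q{\left(j,X \right)} = \sqrt{-17 + j + \sqrt{X^{2} + j^{2}}}$ ($q{\left(j,X \right)} = \sqrt{\sqrt{X^{2} + j^{2}} + \left(j - 17\right)} = \sqrt{\sqrt{X^{2} + j^{2}} + \left(-17 + j\right)} = \sqrt{-17 + j + \sqrt{X^{2} + j^{2}}}$)
$I{\left(2 \right)} q{\left(-91,-90 \right)} = \frac{-4 + 2}{2 \cdot 2} \sqrt{-17 - 91 + \sqrt{\left(-90\right)^{2} + \left(-91\right)^{2}}} = \frac{1}{2} \cdot \frac{1}{2} \left(-2\right) \sqrt{-17 - 91 + \sqrt{8100 + 8281}} = - \frac{\sqrt{-17 - 91 + \sqrt{16381}}}{2} = - \frac{\sqrt{-108 + \sqrt{16381}}}{2}$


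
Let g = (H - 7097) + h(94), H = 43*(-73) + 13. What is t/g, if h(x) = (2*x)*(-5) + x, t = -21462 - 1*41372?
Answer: 62834/11069 ≈ 5.6766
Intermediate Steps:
t = -62834 (t = -21462 - 41372 = -62834)
H = -3126 (H = -3139 + 13 = -3126)
h(x) = -9*x (h(x) = -10*x + x = -9*x)
g = -11069 (g = (-3126 - 7097) - 9*94 = -10223 - 846 = -11069)
t/g = -62834/(-11069) = -62834*(-1/11069) = 62834/11069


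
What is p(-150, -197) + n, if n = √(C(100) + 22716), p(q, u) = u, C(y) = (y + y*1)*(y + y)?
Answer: -197 + 2*√15679 ≈ 53.432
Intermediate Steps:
C(y) = 4*y² (C(y) = (y + y)*(2*y) = (2*y)*(2*y) = 4*y²)
n = 2*√15679 (n = √(4*100² + 22716) = √(4*10000 + 22716) = √(40000 + 22716) = √62716 = 2*√15679 ≈ 250.43)
p(-150, -197) + n = -197 + 2*√15679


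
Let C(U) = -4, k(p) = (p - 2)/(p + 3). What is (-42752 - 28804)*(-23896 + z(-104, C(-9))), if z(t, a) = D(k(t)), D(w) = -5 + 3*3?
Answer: 1709615952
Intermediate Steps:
k(p) = (-2 + p)/(3 + p)
D(w) = 4 (D(w) = -5 + 9 = 4)
z(t, a) = 4
(-42752 - 28804)*(-23896 + z(-104, C(-9))) = (-42752 - 28804)*(-23896 + 4) = -71556*(-23892) = 1709615952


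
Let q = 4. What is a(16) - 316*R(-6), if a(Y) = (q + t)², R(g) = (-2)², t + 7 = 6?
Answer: -1255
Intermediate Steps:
t = -1 (t = -7 + 6 = -1)
R(g) = 4
a(Y) = 9 (a(Y) = (4 - 1)² = 3² = 9)
a(16) - 316*R(-6) = 9 - 316*4 = 9 - 1264 = -1255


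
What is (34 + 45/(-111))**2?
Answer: 1545049/1369 ≈ 1128.6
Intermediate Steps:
(34 + 45/(-111))**2 = (34 + 45*(-1/111))**2 = (34 - 15/37)**2 = (1243/37)**2 = 1545049/1369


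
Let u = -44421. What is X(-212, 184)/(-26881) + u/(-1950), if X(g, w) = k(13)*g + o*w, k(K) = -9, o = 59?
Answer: 29979259/1344050 ≈ 22.305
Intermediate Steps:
X(g, w) = -9*g + 59*w
X(-212, 184)/(-26881) + u/(-1950) = (-9*(-212) + 59*184)/(-26881) - 44421/(-1950) = (1908 + 10856)*(-1/26881) - 44421*(-1/1950) = 12764*(-1/26881) + 1139/50 = -12764/26881 + 1139/50 = 29979259/1344050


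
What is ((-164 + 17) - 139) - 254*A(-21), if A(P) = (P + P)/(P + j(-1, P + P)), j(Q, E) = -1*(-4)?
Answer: -15530/17 ≈ -913.53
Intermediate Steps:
j(Q, E) = 4
A(P) = 2*P/(4 + P) (A(P) = (P + P)/(P + 4) = (2*P)/(4 + P) = 2*P/(4 + P))
((-164 + 17) - 139) - 254*A(-21) = ((-164 + 17) - 139) - 508*(-21)/(4 - 21) = (-147 - 139) - 508*(-21)/(-17) = -286 - 508*(-21)*(-1)/17 = -286 - 254*42/17 = -286 - 10668/17 = -15530/17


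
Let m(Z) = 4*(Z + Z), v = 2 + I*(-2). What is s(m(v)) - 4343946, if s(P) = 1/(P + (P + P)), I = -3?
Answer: -834037631/192 ≈ -4.3439e+6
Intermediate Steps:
v = 8 (v = 2 - 3*(-2) = 2 + 6 = 8)
m(Z) = 8*Z (m(Z) = 4*(2*Z) = 8*Z)
s(P) = 1/(3*P) (s(P) = 1/(P + 2*P) = 1/(3*P))
s(m(v)) - 4343946 = 1/(3*((8*8))) - 4343946 = (⅓)/64 - 4343946 = (⅓)*(1/64) - 4343946 = 1/192 - 4343946 = -834037631/192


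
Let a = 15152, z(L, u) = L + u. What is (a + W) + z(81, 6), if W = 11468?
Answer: 26707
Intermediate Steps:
(a + W) + z(81, 6) = (15152 + 11468) + (81 + 6) = 26620 + 87 = 26707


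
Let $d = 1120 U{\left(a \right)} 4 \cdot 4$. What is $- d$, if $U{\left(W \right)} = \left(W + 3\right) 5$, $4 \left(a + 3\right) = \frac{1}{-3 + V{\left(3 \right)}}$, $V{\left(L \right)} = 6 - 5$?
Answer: $11200$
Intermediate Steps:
$V{\left(L \right)} = 1$ ($V{\left(L \right)} = 6 - 5 = 1$)
$a = - \frac{25}{8}$ ($a = -3 + \frac{1}{4 \left(-3 + 1\right)} = -3 + \frac{1}{4 \left(-2\right)} = -3 + \frac{1}{4} \left(- \frac{1}{2}\right) = -3 - \frac{1}{8} = - \frac{25}{8} \approx -3.125$)
$U{\left(W \right)} = 15 + 5 W$ ($U{\left(W \right)} = \left(3 + W\right) 5 = 15 + 5 W$)
$d = -11200$ ($d = 1120 \left(15 + 5 \left(- \frac{25}{8}\right)\right) 4 \cdot 4 = 1120 \left(15 - \frac{125}{8}\right) 4 \cdot 4 = 1120 \left(- \frac{5}{8}\right) 4 \cdot 4 = 1120 \left(\left(- \frac{5}{2}\right) 4\right) = 1120 \left(-10\right) = -11200$)
$- d = \left(-1\right) \left(-11200\right) = 11200$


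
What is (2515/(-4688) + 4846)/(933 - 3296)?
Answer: -22715533/11077744 ≈ -2.0506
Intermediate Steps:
(2515/(-4688) + 4846)/(933 - 3296) = (2515*(-1/4688) + 4846)/(-2363) = (-2515/4688 + 4846)*(-1/2363) = (22715533/4688)*(-1/2363) = -22715533/11077744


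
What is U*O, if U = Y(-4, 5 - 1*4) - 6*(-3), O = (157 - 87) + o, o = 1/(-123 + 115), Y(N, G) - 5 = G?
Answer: 1677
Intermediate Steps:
Y(N, G) = 5 + G
o = -⅛ (o = 1/(-8) = -⅛ ≈ -0.12500)
O = 559/8 (O = (157 - 87) - ⅛ = 70 - ⅛ = 559/8 ≈ 69.875)
U = 24 (U = (5 + (5 - 1*4)) - 6*(-3) = (5 + (5 - 4)) + 18 = (5 + 1) + 18 = 6 + 18 = 24)
U*O = 24*(559/8) = 1677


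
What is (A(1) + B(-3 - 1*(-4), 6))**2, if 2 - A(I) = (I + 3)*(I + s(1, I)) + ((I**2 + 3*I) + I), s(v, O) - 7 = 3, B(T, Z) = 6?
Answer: 1681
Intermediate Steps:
s(v, O) = 10 (s(v, O) = 7 + 3 = 10)
A(I) = 2 - I**2 - 4*I - (3 + I)*(10 + I) (A(I) = 2 - ((I + 3)*(I + 10) + ((I**2 + 3*I) + I)) = 2 - ((3 + I)*(10 + I) + (I**2 + 4*I)) = 2 - (I**2 + 4*I + (3 + I)*(10 + I)) = 2 + (-I**2 - 4*I - (3 + I)*(10 + I)) = 2 - I**2 - 4*I - (3 + I)*(10 + I))
(A(1) + B(-3 - 1*(-4), 6))**2 = ((-28 - 17*1 - 2*1**2) + 6)**2 = ((-28 - 17 - 2*1) + 6)**2 = ((-28 - 17 - 2) + 6)**2 = (-47 + 6)**2 = (-41)**2 = 1681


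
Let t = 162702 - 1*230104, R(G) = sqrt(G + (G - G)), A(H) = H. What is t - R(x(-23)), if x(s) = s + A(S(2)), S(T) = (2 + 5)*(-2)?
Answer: -67402 - I*sqrt(37) ≈ -67402.0 - 6.0828*I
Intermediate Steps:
S(T) = -14 (S(T) = 7*(-2) = -14)
x(s) = -14 + s (x(s) = s - 14 = -14 + s)
R(G) = sqrt(G) (R(G) = sqrt(G + 0) = sqrt(G))
t = -67402 (t = 162702 - 230104 = -67402)
t - R(x(-23)) = -67402 - sqrt(-14 - 23) = -67402 - sqrt(-37) = -67402 - I*sqrt(37)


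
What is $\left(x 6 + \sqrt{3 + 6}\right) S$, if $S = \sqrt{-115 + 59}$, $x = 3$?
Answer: $42 i \sqrt{14} \approx 157.15 i$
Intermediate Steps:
$S = 2 i \sqrt{14}$ ($S = \sqrt{-56} = 2 i \sqrt{14} \approx 7.4833 i$)
$\left(x 6 + \sqrt{3 + 6}\right) S = \left(3 \cdot 6 + \sqrt{3 + 6}\right) 2 i \sqrt{14} = \left(18 + \sqrt{9}\right) 2 i \sqrt{14} = \left(18 + 3\right) 2 i \sqrt{14} = 21 \cdot 2 i \sqrt{14} = 42 i \sqrt{14}$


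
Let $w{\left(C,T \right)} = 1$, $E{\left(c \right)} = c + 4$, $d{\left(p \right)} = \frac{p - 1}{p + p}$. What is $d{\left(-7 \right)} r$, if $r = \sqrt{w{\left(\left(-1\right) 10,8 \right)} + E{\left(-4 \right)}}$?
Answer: $\frac{4}{7} \approx 0.57143$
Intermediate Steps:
$d{\left(p \right)} = \frac{-1 + p}{2 p}$
$E{\left(c \right)} = 4 + c$
$r = 1$ ($r = \sqrt{1 + \left(4 - 4\right)} = \sqrt{1 + 0} = \sqrt{1} = 1$)
$d{\left(-7 \right)} r = \frac{-1 - 7}{2 \left(-7\right)} 1 = \frac{1}{2} \left(- \frac{1}{7}\right) \left(-8\right) 1 = \frac{4}{7} \cdot 1 = \frac{4}{7}$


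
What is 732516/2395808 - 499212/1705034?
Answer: 6618572781/510616762184 ≈ 0.012962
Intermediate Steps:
732516/2395808 - 499212/1705034 = 732516*(1/2395808) - 499212*1/1705034 = 183129/598952 - 249606/852517 = 6618572781/510616762184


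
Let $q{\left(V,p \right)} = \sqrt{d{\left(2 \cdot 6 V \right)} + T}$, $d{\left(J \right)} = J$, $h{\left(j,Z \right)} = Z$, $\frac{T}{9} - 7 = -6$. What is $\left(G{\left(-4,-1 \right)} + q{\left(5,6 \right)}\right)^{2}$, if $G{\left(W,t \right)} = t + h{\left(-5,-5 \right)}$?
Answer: $\left(6 - \sqrt{69}\right)^{2} \approx 5.3205$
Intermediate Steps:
$T = 9$ ($T = 63 + 9 \left(-6\right) = 63 - 54 = 9$)
$q{\left(V,p \right)} = \sqrt{9 + 12 V}$ ($q{\left(V,p \right)} = \sqrt{2 \cdot 6 V + 9} = \sqrt{12 V + 9} = \sqrt{9 + 12 V}$)
$G{\left(W,t \right)} = -5 + t$ ($G{\left(W,t \right)} = t - 5 = -5 + t$)
$\left(G{\left(-4,-1 \right)} + q{\left(5,6 \right)}\right)^{2} = \left(\left(-5 - 1\right) + \sqrt{9 + 12 \cdot 5}\right)^{2} = \left(-6 + \sqrt{9 + 60}\right)^{2} = \left(-6 + \sqrt{69}\right)^{2}$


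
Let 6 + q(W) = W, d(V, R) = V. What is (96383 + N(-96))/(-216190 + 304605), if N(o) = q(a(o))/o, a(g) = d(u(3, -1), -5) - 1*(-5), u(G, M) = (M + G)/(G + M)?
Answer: 96383/88415 ≈ 1.0901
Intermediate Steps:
u(G, M) = 1 (u(G, M) = (G + M)/(G + M) = 1)
a(g) = 6 (a(g) = 1 - 1*(-5) = 1 + 5 = 6)
q(W) = -6 + W
N(o) = 0 (N(o) = (-6 + 6)/o = 0/o = 0)
(96383 + N(-96))/(-216190 + 304605) = (96383 + 0)/(-216190 + 304605) = 96383/88415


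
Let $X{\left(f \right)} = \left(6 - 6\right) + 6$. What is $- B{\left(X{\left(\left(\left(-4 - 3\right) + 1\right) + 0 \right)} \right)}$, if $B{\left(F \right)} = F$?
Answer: $-6$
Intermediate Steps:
$X{\left(f \right)} = 6$ ($X{\left(f \right)} = 0 + 6 = 6$)
$- B{\left(X{\left(\left(\left(-4 - 3\right) + 1\right) + 0 \right)} \right)} = \left(-1\right) 6 = -6$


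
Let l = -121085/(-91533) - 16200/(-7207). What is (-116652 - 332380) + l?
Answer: -296214324831397/659678331 ≈ -4.4903e+5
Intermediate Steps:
l = 2355494195/659678331 (l = -121085*(-1/91533) - 16200*(-1/7207) = 121085/91533 + 16200/7207 = 2355494195/659678331 ≈ 3.5707)
(-116652 - 332380) + l = (-116652 - 332380) + 2355494195/659678331 = -449032 + 2355494195/659678331 = -296214324831397/659678331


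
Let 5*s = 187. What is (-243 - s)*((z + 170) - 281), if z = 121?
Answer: -2804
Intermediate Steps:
s = 187/5 (s = (⅕)*187 = 187/5 ≈ 37.400)
(-243 - s)*((z + 170) - 281) = (-243 - 1*187/5)*((121 + 170) - 281) = (-243 - 187/5)*(291 - 281) = -1402/5*10 = -2804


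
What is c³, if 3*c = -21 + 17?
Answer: -64/27 ≈ -2.3704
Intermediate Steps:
c = -4/3 (c = (-21 + 17)/3 = (⅓)*(-4) = -4/3 ≈ -1.3333)
c³ = (-4/3)³ = -64/27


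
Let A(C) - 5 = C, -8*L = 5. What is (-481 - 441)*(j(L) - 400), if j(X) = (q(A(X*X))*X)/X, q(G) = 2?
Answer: 366956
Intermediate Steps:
L = -5/8 (L = -⅛*5 = -5/8 ≈ -0.62500)
A(C) = 5 + C
j(X) = 2 (j(X) = (2*X)/X = 2)
(-481 - 441)*(j(L) - 400) = (-481 - 441)*(2 - 400) = -922*(-398) = 366956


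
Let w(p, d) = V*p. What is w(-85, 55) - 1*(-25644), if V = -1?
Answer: 25729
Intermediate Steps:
w(p, d) = -p
w(-85, 55) - 1*(-25644) = -1*(-85) - 1*(-25644) = 85 + 25644 = 25729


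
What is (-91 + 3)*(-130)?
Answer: 11440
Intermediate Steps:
(-91 + 3)*(-130) = -88*(-130) = 11440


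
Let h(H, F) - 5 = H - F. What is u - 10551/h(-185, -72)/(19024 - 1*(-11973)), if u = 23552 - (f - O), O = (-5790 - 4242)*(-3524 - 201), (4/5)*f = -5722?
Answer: 41734254235831/1115892 ≈ 3.7400e+7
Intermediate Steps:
f = -14305/2 (f = (5/4)*(-5722) = -14305/2 ≈ -7152.5)
O = 37369200 (O = -10032*(-3725) = 37369200)
h(H, F) = 5 + H - F (h(H, F) = 5 + (H - F) = 5 + H - F)
u = 74799809/2 (u = 23552 - (-14305/2 - 1*37369200) = 23552 - (-14305/2 - 37369200) = 23552 - 1*(-74752705/2) = 23552 + 74752705/2 = 74799809/2 ≈ 3.7400e+7)
u - 10551/h(-185, -72)/(19024 - 1*(-11973)) = 74799809/2 - 10551/(5 - 185 - 1*(-72))/(19024 - 1*(-11973)) = 74799809/2 - 10551/(5 - 185 + 72)/(19024 + 11973) = 74799809/2 - 10551/(-108)/30997 = 74799809/2 - 10551*(-1/108)/30997 = 74799809/2 - (-3517)/(36*30997) = 74799809/2 - 1*(-3517/1115892) = 74799809/2 + 3517/1115892 = 41734254235831/1115892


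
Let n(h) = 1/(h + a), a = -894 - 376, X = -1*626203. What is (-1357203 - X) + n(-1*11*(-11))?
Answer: -839919001/1149 ≈ -7.3100e+5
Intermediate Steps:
X = -626203
a = -1270
n(h) = 1/(-1270 + h) (n(h) = 1/(h - 1270) = 1/(-1270 + h))
(-1357203 - X) + n(-1*11*(-11)) = (-1357203 - 1*(-626203)) + 1/(-1270 - 1*11*(-11)) = (-1357203 + 626203) + 1/(-1270 - 11*(-11)) = -731000 + 1/(-1270 + 121) = -731000 + 1/(-1149) = -731000 - 1/1149 = -839919001/1149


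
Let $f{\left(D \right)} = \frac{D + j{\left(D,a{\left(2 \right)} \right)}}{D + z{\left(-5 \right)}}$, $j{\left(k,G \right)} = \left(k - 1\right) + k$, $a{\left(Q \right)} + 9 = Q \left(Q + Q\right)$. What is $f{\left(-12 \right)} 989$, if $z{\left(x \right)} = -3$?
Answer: $\frac{36593}{15} \approx 2439.5$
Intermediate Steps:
$a{\left(Q \right)} = -9 + 2 Q^{2}$ ($a{\left(Q \right)} = -9 + Q \left(Q + Q\right) = -9 + Q 2 Q = -9 + 2 Q^{2}$)
$j{\left(k,G \right)} = -1 + 2 k$ ($j{\left(k,G \right)} = \left(-1 + k\right) + k = -1 + 2 k$)
$f{\left(D \right)} = \frac{-1 + 3 D}{-3 + D}$ ($f{\left(D \right)} = \frac{D + \left(-1 + 2 D\right)}{D - 3} = \frac{-1 + 3 D}{-3 + D}$)
$f{\left(-12 \right)} 989 = \frac{-1 + 3 \left(-12\right)}{-3 - 12} \cdot 989 = \frac{-1 - 36}{-15} \cdot 989 = \left(- \frac{1}{15}\right) \left(-37\right) 989 = \frac{37}{15} \cdot 989 = \frac{36593}{15}$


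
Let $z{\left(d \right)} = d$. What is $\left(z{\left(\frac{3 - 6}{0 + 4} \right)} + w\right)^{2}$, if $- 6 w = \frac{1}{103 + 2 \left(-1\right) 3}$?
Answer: $\frac{765625}{1354896} \approx 0.56508$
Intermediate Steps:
$w = - \frac{1}{582}$ ($w = - \frac{1}{6 \left(103 + 2 \left(-1\right) 3\right)} = - \frac{1}{6 \left(103 - 6\right)} = - \frac{1}{6 \cdot 97} = \left(- \frac{1}{6}\right) \frac{1}{97} = - \frac{1}{582} \approx -0.0017182$)
$\left(z{\left(\frac{3 - 6}{0 + 4} \right)} + w\right)^{2} = \left(\frac{3 - 6}{0 + 4} - \frac{1}{582}\right)^{2} = \left(- \frac{3}{4} - \frac{1}{582}\right)^{2} = \left(- \frac{875}{1164}\right)^{2} = \frac{765625}{1354896}$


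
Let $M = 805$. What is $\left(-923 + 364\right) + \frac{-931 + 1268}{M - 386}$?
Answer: $- \frac{233884}{419} \approx -558.2$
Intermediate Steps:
$\left(-923 + 364\right) + \frac{-931 + 1268}{M - 386} = \left(-923 + 364\right) + \frac{-931 + 1268}{805 - 386} = -559 + \frac{337}{419} = - \frac{233884}{419}$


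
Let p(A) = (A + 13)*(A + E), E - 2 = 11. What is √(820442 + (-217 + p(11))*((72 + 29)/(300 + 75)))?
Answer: √4615530135/75 ≈ 905.84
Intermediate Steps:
E = 13 (E = 2 + 11 = 13)
p(A) = (13 + A)² (p(A) = (A + 13)*(A + 13) = (13 + A)*(13 + A) = (13 + A)²)
√(820442 + (-217 + p(11))*((72 + 29)/(300 + 75))) = √(820442 + (-217 + (169 + 11² + 26*11))*((72 + 29)/(300 + 75))) = √(820442 + (-217 + (169 + 121 + 286))*(101/375)) = √(820442 + (-217 + 576)*(101*(1/375))) = √(820442 + 359*(101/375)) = √(820442 + 36259/375) = √(307702009/375) = √4615530135/75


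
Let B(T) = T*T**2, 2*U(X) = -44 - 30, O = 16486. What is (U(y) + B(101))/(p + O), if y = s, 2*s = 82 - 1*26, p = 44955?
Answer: 1030264/61441 ≈ 16.768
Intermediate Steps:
s = 28 (s = (82 - 1*26)/2 = (82 - 26)/2 = (1/2)*56 = 28)
y = 28
U(X) = -37 (U(X) = (-44 - 30)/2 = (1/2)*(-74) = -37)
B(T) = T**3
(U(y) + B(101))/(p + O) = (-37 + 101**3)/(44955 + 16486) = (-37 + 1030301)/61441 = 1030264*(1/61441) = 1030264/61441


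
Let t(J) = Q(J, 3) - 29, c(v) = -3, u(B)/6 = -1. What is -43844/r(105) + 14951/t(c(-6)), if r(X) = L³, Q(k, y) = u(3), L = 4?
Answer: -622851/560 ≈ -1112.2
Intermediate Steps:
u(B) = -6 (u(B) = 6*(-1) = -6)
Q(k, y) = -6
r(X) = 64 (r(X) = 4³ = 64)
t(J) = -35 (t(J) = -6 - 29 = -35)
-43844/r(105) + 14951/t(c(-6)) = -43844/64 + 14951/(-35) = -43844*1/64 + 14951*(-1/35) = -10961/16 - 14951/35 = -622851/560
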